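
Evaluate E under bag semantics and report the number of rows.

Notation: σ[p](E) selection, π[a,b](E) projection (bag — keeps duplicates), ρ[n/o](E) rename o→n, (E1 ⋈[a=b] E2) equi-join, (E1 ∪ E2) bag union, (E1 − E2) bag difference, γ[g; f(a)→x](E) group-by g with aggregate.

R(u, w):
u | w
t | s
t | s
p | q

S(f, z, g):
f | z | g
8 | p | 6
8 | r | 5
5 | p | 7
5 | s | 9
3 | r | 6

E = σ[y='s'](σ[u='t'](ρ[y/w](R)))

Subexpression sizes:
  R → 3
  ρ[y/w](R) → 3
  σ[u='t'](ρ[y/w](R)) → 2
  σ[y='s'](σ[u='t'](ρ[y/w](R))) → 2

|E| = 2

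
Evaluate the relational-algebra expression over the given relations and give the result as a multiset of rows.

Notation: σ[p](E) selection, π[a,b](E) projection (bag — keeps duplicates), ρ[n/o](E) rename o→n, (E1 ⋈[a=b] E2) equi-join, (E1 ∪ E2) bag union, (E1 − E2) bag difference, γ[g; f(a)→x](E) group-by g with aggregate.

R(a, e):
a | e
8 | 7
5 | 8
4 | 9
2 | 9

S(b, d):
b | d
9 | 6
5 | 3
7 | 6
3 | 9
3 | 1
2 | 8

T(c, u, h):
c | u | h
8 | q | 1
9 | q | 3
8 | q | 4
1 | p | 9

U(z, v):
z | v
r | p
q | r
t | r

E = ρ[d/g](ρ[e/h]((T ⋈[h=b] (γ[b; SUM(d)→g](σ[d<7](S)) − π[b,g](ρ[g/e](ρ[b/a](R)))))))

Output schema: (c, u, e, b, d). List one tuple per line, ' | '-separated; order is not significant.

Row counts bottom-up:
  T → 4
  S → 6
  σ[d<7](S) → 4
  γ[b; SUM(d)→g](σ[d<7](S)) → 4
  R → 4
  ρ[b/a](R) → 4
  ρ[g/e](ρ[b/a](R)) → 4
  π[b,g](ρ[g/e](ρ[b/a](R))) → 4
  (γ[b; SUM(d)→g](σ[d<7](S)) − π[b,g](ρ[g/e](ρ[b/a](R)))) → 4
  (T ⋈[h=b] (γ[b; SUM(d)→g](σ[d<7](S)) − π[b,g](ρ[g/e](ρ[b/a](R))))) → 2
  ρ[e/h]((T ⋈[h=b] (γ[b; SUM(d)→g](σ[d<7](S)) − π[b,g](ρ[g/e](ρ[b/a](R)))))) → 2
  ρ[d/g](ρ[e/h]((T ⋈[h=b] (γ[b; SUM(d)→g](σ[d<7](S)) − π[b,g](ρ[g/e](ρ[b/a](R))))))) → 2

== RESULT ==
c | u | e | b | d
1 | p | 9 | 9 | 6
9 | q | 3 | 3 | 1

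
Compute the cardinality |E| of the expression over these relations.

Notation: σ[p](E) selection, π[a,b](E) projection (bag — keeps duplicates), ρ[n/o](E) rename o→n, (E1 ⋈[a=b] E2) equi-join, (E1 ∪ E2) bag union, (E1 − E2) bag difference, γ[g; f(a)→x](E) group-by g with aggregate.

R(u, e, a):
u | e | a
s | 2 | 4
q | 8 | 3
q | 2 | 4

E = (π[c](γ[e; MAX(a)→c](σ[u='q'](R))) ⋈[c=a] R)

Per-node cardinality:
  R → 3
  σ[u='q'](R) → 2
  γ[e; MAX(a)→c](σ[u='q'](R)) → 2
  π[c](γ[e; MAX(a)→c](σ[u='q'](R))) → 2
  R → 3
  (π[c](γ[e; MAX(a)→c](σ[u='q'](R))) ⋈[c=a] R) → 3

|E| = 3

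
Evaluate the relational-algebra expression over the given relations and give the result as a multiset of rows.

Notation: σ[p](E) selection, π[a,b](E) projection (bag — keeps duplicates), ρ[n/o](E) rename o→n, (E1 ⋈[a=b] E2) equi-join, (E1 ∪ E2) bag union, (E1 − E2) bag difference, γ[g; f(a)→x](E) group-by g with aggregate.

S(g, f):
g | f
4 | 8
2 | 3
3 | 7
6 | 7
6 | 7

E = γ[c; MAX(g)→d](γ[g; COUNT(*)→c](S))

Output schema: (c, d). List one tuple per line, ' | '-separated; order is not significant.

Per-node cardinality:
  S → 5
  γ[g; COUNT(*)→c](S) → 4
  γ[c; MAX(g)→d](γ[g; COUNT(*)→c](S)) → 2

== RESULT ==
c | d
1 | 4
2 | 6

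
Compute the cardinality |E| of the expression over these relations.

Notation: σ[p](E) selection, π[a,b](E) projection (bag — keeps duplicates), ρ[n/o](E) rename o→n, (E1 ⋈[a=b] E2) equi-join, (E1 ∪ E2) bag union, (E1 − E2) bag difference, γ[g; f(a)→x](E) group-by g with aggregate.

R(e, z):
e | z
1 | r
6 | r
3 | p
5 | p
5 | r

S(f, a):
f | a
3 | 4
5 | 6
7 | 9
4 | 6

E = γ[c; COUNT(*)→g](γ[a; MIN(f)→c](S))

Per-node cardinality:
  S → 4
  γ[a; MIN(f)→c](S) → 3
  γ[c; COUNT(*)→g](γ[a; MIN(f)→c](S)) → 3

|E| = 3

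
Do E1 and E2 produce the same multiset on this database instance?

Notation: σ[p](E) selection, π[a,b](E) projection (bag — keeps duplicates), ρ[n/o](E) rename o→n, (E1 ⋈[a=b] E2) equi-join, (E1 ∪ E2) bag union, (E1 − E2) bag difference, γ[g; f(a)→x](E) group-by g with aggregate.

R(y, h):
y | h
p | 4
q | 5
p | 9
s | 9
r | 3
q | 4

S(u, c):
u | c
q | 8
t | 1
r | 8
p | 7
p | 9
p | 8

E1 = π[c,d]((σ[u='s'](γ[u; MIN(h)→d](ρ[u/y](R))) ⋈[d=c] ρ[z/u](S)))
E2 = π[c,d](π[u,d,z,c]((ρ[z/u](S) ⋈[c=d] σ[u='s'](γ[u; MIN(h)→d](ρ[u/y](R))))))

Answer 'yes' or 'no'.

E1 stepwise |·|:
  R → 6
  ρ[u/y](R) → 6
  γ[u; MIN(h)→d](ρ[u/y](R)) → 4
  σ[u='s'](γ[u; MIN(h)→d](ρ[u/y](R))) → 1
  S → 6
  ρ[z/u](S) → 6
  (σ[u='s'](γ[u; MIN(h)→d](ρ[u/y](R))) ⋈[d=c] ρ[z/u](S)) → 1
  π[c,d]((σ[u='s'](γ[u; MIN(h)→d](ρ[u/y](R))) ⋈[d=c] ρ[z/u](S))) → 1
E2 stepwise |·|:
  S → 6
  ρ[z/u](S) → 6
  R → 6
  ρ[u/y](R) → 6
  γ[u; MIN(h)→d](ρ[u/y](R)) → 4
  σ[u='s'](γ[u; MIN(h)→d](ρ[u/y](R))) → 1
  (ρ[z/u](S) ⋈[c=d] σ[u='s'](γ[u; MIN(h)→d](ρ[u/y](R)))) → 1
  π[u,d,z,c]((ρ[z/u](S) ⋈[c=d] σ[u='s'](γ[u; MIN(h)→d](ρ[u/y](R))))) → 1
  π[c,d](π[u,d,z,c]((ρ[z/u](S) ⋈[c=d] σ[u='s'](γ[u; MIN(h)→d](ρ[u/y](R)))))) → 1

E1 and E2 produce the same multiset:
c | d
9 | 9

yes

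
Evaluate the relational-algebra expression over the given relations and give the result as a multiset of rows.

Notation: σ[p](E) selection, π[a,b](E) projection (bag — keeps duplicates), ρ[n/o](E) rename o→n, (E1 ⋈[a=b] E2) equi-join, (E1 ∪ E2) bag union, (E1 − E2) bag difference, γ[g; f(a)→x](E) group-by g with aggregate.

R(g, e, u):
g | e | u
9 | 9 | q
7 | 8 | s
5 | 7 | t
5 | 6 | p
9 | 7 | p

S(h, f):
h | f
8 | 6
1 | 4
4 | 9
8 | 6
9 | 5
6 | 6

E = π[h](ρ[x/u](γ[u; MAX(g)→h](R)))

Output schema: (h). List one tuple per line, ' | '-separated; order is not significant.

Stepwise |·|:
  R → 5
  γ[u; MAX(g)→h](R) → 4
  ρ[x/u](γ[u; MAX(g)→h](R)) → 4
  π[h](ρ[x/u](γ[u; MAX(g)→h](R))) → 4

== RESULT ==
h
5
7
9
9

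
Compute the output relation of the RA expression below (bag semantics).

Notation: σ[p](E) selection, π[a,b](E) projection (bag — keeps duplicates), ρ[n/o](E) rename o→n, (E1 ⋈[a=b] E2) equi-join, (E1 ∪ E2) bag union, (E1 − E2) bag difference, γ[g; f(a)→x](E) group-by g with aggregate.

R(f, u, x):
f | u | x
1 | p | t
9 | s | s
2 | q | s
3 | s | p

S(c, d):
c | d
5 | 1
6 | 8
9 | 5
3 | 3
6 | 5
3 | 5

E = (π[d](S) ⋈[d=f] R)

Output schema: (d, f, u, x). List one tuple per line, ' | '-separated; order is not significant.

Per-node cardinality:
  S → 6
  π[d](S) → 6
  R → 4
  (π[d](S) ⋈[d=f] R) → 2

== RESULT ==
d | f | u | x
1 | 1 | p | t
3 | 3 | s | p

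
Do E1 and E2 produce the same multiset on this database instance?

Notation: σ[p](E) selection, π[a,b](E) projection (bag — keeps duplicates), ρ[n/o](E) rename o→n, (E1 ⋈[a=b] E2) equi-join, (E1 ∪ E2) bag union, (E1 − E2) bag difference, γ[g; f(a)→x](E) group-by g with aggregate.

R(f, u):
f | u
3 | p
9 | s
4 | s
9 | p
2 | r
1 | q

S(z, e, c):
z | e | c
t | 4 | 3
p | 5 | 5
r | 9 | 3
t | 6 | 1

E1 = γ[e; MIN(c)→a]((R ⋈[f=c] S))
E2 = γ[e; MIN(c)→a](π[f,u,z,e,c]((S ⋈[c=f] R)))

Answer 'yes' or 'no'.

E1 per-node cardinality:
  R → 6
  S → 4
  (R ⋈[f=c] S) → 3
  γ[e; MIN(c)→a]((R ⋈[f=c] S)) → 3
E2 per-node cardinality:
  S → 4
  R → 6
  (S ⋈[c=f] R) → 3
  π[f,u,z,e,c]((S ⋈[c=f] R)) → 3
  γ[e; MIN(c)→a](π[f,u,z,e,c]((S ⋈[c=f] R))) → 3

E1 and E2 produce the same multiset:
e | a
4 | 3
6 | 1
9 | 3

yes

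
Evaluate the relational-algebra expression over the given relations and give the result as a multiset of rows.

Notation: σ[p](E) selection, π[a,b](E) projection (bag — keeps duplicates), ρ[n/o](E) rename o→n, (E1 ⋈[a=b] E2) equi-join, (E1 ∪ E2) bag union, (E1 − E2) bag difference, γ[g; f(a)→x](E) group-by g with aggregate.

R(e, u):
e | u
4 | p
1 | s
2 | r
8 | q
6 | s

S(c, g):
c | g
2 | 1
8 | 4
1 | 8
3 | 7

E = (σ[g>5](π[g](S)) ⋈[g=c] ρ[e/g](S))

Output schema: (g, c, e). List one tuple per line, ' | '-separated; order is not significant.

Row counts bottom-up:
  S → 4
  π[g](S) → 4
  σ[g>5](π[g](S)) → 2
  S → 4
  ρ[e/g](S) → 4
  (σ[g>5](π[g](S)) ⋈[g=c] ρ[e/g](S)) → 1

== RESULT ==
g | c | e
8 | 8 | 4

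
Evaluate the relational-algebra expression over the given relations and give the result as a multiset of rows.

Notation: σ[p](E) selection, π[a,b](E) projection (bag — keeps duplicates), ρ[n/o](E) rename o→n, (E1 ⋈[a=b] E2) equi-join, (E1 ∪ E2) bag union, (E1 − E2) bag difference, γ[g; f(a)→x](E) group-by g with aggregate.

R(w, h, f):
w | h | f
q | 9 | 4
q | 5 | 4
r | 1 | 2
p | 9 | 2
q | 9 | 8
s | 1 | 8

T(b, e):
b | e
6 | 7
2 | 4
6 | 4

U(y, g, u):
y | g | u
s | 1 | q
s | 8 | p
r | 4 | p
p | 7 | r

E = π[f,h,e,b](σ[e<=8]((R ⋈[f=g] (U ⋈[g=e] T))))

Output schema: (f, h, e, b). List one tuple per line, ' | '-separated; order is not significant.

Stepwise |·|:
  R → 6
  U → 4
  T → 3
  (U ⋈[g=e] T) → 3
  (R ⋈[f=g] (U ⋈[g=e] T)) → 4
  σ[e<=8]((R ⋈[f=g] (U ⋈[g=e] T))) → 4
  π[f,h,e,b](σ[e<=8]((R ⋈[f=g] (U ⋈[g=e] T)))) → 4

== RESULT ==
f | h | e | b
4 | 5 | 4 | 2
4 | 5 | 4 | 6
4 | 9 | 4 | 2
4 | 9 | 4 | 6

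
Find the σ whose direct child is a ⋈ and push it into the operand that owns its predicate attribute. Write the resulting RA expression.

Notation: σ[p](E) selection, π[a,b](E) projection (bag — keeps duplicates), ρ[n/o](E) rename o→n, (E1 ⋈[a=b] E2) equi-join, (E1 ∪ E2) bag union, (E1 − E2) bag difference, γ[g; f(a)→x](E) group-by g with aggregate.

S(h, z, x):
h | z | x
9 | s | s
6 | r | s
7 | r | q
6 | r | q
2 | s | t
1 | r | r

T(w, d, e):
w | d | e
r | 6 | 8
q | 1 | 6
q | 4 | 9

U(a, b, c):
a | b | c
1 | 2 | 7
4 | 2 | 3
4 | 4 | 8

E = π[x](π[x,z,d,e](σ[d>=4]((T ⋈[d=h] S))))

σ filters on d, owned by the left side.
E' = π[x](π[x,z,d,e]((σ[d>=4](T) ⋈[d=h] S)))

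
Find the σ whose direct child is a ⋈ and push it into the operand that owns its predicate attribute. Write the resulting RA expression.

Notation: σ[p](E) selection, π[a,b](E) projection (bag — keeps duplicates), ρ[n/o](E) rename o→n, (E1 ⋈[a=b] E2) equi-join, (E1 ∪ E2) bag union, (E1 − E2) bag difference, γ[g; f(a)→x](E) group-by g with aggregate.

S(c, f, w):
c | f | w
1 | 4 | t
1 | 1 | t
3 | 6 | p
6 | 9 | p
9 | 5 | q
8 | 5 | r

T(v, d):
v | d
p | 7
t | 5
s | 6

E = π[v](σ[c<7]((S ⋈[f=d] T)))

σ filters on c, owned by the left side.
E' = π[v]((σ[c<7](S) ⋈[f=d] T))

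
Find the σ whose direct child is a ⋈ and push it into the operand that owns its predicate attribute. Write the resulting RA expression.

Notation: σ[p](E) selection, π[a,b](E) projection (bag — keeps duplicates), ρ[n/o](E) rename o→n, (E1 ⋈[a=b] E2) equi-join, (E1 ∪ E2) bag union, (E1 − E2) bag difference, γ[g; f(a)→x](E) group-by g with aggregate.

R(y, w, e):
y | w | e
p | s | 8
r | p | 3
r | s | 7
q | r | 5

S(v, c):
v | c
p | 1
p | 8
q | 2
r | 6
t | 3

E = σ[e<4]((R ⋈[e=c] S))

σ filters on e, owned by the left side.
E' = (σ[e<4](R) ⋈[e=c] S)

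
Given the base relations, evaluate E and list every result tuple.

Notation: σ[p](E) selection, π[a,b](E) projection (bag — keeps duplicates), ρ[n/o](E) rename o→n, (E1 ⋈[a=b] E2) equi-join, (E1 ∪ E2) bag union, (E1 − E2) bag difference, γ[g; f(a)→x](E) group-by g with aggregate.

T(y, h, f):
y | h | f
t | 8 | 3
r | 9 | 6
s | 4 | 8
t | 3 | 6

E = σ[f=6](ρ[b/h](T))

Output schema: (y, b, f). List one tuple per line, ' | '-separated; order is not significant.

Stepwise |·|:
  T → 4
  ρ[b/h](T) → 4
  σ[f=6](ρ[b/h](T)) → 2

== RESULT ==
y | b | f
r | 9 | 6
t | 3 | 6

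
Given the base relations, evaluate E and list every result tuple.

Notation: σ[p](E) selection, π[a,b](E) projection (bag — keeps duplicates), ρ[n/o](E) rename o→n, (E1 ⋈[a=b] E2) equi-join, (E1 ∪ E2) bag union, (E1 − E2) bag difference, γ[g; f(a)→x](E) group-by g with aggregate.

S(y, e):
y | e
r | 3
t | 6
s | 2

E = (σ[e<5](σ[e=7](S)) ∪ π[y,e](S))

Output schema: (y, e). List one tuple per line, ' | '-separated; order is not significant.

Per-node cardinality:
  S → 3
  σ[e=7](S) → 0
  σ[e<5](σ[e=7](S)) → 0
  S → 3
  π[y,e](S) → 3
  (σ[e<5](σ[e=7](S)) ∪ π[y,e](S)) → 3

== RESULT ==
y | e
r | 3
s | 2
t | 6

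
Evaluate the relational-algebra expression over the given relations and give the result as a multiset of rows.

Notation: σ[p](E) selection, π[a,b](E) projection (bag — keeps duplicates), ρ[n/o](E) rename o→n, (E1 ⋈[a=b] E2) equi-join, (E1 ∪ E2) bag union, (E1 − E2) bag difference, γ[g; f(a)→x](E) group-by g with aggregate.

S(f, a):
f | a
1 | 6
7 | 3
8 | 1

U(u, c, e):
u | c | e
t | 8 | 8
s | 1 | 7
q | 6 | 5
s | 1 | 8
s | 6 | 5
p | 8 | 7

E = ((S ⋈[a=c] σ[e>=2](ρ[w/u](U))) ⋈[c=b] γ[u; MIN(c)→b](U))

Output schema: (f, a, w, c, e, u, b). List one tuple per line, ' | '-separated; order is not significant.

Stepwise |·|:
  S → 3
  U → 6
  ρ[w/u](U) → 6
  σ[e>=2](ρ[w/u](U)) → 6
  (S ⋈[a=c] σ[e>=2](ρ[w/u](U))) → 4
  U → 6
  γ[u; MIN(c)→b](U) → 4
  ((S ⋈[a=c] σ[e>=2](ρ[w/u](U))) ⋈[c=b] γ[u; MIN(c)→b](U)) → 4

== RESULT ==
f | a | w | c | e | u | b
1 | 6 | q | 6 | 5 | q | 6
1 | 6 | s | 6 | 5 | q | 6
8 | 1 | s | 1 | 7 | s | 1
8 | 1 | s | 1 | 8 | s | 1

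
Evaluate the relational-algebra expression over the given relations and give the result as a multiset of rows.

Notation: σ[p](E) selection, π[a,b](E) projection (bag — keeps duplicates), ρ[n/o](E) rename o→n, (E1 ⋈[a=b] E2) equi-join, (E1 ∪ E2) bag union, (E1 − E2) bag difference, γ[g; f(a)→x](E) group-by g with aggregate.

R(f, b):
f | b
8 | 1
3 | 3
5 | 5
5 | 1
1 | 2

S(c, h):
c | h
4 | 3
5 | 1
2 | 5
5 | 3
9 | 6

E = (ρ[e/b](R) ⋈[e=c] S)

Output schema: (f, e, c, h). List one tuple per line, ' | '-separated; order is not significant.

Per-node cardinality:
  R → 5
  ρ[e/b](R) → 5
  S → 5
  (ρ[e/b](R) ⋈[e=c] S) → 3

== RESULT ==
f | e | c | h
1 | 2 | 2 | 5
5 | 5 | 5 | 1
5 | 5 | 5 | 3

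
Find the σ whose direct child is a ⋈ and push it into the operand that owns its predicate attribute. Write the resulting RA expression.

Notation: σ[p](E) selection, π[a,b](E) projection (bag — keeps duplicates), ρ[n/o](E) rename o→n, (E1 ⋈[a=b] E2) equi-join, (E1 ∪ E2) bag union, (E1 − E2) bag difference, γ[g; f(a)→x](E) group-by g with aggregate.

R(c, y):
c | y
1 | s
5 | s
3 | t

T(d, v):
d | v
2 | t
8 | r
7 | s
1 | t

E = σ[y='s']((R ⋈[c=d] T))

σ filters on y, owned by the left side.
E' = (σ[y='s'](R) ⋈[c=d] T)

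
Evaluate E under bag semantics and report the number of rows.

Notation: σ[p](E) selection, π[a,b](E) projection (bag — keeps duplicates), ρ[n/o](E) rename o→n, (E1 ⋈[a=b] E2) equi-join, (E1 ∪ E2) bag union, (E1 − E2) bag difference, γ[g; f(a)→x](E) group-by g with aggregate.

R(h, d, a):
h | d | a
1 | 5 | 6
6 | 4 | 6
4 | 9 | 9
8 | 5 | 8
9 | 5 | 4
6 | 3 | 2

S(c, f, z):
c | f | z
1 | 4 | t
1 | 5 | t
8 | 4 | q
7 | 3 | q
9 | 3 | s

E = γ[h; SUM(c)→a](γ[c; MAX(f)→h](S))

Subexpression sizes:
  S → 5
  γ[c; MAX(f)→h](S) → 4
  γ[h; SUM(c)→a](γ[c; MAX(f)→h](S)) → 3

|E| = 3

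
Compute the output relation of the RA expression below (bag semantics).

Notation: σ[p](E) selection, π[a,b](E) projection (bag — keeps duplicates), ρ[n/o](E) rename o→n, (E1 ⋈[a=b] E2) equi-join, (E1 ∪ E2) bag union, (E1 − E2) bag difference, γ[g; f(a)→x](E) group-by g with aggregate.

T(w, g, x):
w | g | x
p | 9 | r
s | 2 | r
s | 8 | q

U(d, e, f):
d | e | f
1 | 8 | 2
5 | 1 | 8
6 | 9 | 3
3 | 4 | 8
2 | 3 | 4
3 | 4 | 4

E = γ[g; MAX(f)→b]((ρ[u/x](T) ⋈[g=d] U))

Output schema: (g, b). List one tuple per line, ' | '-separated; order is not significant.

Stepwise |·|:
  T → 3
  ρ[u/x](T) → 3
  U → 6
  (ρ[u/x](T) ⋈[g=d] U) → 1
  γ[g; MAX(f)→b]((ρ[u/x](T) ⋈[g=d] U)) → 1

== RESULT ==
g | b
2 | 4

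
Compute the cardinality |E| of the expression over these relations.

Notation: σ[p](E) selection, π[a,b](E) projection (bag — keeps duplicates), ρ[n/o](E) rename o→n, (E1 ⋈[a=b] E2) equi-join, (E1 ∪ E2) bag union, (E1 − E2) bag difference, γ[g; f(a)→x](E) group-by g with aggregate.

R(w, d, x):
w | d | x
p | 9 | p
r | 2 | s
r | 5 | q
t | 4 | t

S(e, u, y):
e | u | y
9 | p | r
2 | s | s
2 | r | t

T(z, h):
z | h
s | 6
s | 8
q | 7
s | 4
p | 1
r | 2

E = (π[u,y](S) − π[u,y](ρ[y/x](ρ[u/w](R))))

Row counts bottom-up:
  S → 3
  π[u,y](S) → 3
  R → 4
  ρ[u/w](R) → 4
  ρ[y/x](ρ[u/w](R)) → 4
  π[u,y](ρ[y/x](ρ[u/w](R))) → 4
  (π[u,y](S) − π[u,y](ρ[y/x](ρ[u/w](R)))) → 3

|E| = 3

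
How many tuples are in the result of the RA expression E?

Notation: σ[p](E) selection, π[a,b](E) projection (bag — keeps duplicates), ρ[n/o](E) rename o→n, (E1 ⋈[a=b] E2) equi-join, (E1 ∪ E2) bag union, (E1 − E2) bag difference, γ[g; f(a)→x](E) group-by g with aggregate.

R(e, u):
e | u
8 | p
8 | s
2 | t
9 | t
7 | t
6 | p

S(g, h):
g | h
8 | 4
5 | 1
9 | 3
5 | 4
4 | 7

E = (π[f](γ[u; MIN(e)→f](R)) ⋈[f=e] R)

Stepwise |·|:
  R → 6
  γ[u; MIN(e)→f](R) → 3
  π[f](γ[u; MIN(e)→f](R)) → 3
  R → 6
  (π[f](γ[u; MIN(e)→f](R)) ⋈[f=e] R) → 4

|E| = 4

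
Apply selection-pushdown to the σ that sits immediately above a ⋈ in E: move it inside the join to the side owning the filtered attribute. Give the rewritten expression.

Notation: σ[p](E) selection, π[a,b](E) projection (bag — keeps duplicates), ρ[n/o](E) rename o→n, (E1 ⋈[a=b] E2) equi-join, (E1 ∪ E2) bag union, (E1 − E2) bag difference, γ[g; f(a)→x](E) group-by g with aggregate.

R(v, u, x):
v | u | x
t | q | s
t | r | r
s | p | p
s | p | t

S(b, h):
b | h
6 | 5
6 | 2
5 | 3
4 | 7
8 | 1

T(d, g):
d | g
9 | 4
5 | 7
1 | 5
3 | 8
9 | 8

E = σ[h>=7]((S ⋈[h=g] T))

σ filters on h, owned by the left side.
E' = (σ[h>=7](S) ⋈[h=g] T)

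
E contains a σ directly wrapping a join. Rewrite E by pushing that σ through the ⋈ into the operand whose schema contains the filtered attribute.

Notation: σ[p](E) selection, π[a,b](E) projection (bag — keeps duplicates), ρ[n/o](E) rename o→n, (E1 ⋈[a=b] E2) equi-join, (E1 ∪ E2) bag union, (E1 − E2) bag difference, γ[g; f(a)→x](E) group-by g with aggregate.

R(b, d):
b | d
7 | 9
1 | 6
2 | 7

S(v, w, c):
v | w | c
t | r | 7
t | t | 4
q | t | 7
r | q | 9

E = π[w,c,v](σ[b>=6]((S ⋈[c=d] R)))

σ filters on b, owned by the right side.
E' = π[w,c,v]((S ⋈[c=d] σ[b>=6](R)))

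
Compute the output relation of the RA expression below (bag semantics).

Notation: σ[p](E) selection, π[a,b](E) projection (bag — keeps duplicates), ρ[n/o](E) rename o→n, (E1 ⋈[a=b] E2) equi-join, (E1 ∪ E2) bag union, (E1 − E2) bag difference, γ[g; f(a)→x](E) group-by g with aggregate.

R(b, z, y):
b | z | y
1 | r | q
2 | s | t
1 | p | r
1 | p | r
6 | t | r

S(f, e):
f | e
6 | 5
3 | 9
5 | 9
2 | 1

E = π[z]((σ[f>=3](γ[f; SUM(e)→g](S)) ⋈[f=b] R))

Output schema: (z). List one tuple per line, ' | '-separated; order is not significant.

Subexpression sizes:
  S → 4
  γ[f; SUM(e)→g](S) → 4
  σ[f>=3](γ[f; SUM(e)→g](S)) → 3
  R → 5
  (σ[f>=3](γ[f; SUM(e)→g](S)) ⋈[f=b] R) → 1
  π[z]((σ[f>=3](γ[f; SUM(e)→g](S)) ⋈[f=b] R)) → 1

== RESULT ==
z
t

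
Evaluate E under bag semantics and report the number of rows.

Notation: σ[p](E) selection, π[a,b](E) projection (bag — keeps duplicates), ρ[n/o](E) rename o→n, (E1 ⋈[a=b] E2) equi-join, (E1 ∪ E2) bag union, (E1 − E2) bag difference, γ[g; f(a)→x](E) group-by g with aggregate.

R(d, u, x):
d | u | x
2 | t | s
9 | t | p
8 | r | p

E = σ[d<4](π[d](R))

Row counts bottom-up:
  R → 3
  π[d](R) → 3
  σ[d<4](π[d](R)) → 1

|E| = 1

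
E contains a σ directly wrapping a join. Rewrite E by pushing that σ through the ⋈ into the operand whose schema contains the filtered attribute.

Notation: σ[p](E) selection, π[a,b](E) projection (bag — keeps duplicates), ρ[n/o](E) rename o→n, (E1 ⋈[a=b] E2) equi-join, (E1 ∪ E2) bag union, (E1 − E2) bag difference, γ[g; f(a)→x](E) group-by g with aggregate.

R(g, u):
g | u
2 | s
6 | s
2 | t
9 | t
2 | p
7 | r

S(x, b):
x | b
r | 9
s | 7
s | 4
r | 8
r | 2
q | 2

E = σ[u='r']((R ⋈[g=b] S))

σ filters on u, owned by the left side.
E' = (σ[u='r'](R) ⋈[g=b] S)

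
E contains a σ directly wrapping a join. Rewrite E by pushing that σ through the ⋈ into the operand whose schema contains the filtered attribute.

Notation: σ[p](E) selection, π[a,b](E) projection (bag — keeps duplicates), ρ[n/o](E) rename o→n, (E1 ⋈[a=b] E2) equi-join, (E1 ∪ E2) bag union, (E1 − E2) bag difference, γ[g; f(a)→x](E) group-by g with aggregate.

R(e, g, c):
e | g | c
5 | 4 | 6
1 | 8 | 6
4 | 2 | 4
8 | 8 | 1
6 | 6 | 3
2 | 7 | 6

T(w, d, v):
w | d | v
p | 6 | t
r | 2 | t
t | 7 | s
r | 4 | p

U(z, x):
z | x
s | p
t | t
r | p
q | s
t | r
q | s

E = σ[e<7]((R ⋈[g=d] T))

σ filters on e, owned by the left side.
E' = (σ[e<7](R) ⋈[g=d] T)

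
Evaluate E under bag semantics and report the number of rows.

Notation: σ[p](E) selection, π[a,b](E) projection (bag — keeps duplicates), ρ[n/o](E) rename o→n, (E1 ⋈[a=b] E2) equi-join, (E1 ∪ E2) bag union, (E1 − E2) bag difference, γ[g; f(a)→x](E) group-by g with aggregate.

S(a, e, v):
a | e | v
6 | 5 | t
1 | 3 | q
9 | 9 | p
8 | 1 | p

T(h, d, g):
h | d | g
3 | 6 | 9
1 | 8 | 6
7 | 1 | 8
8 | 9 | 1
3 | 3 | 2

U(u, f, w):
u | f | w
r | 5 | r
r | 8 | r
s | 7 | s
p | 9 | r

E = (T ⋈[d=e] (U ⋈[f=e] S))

Row counts bottom-up:
  T → 5
  U → 4
  S → 4
  (U ⋈[f=e] S) → 2
  (T ⋈[d=e] (U ⋈[f=e] S)) → 1

|E| = 1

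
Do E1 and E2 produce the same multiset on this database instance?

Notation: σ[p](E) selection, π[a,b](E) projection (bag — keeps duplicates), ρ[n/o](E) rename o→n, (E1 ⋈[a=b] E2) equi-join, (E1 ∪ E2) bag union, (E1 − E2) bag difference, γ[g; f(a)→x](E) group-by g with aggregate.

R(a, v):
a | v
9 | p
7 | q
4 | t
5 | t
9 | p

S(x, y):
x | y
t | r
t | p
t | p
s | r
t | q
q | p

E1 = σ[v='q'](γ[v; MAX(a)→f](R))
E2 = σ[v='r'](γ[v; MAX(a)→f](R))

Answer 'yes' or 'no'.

E1 row counts bottom-up:
  R → 5
  γ[v; MAX(a)→f](R) → 3
  σ[v='q'](γ[v; MAX(a)→f](R)) → 1
E2 row counts bottom-up:
  R → 5
  γ[v; MAX(a)→f](R) → 3
  σ[v='r'](γ[v; MAX(a)→f](R)) → 0

E1 result:
v | f
q | 7
E2 result:
v | f
(0 rows)
Witness: ('q', 7) appears 1× in E1 but 0× in E2.

no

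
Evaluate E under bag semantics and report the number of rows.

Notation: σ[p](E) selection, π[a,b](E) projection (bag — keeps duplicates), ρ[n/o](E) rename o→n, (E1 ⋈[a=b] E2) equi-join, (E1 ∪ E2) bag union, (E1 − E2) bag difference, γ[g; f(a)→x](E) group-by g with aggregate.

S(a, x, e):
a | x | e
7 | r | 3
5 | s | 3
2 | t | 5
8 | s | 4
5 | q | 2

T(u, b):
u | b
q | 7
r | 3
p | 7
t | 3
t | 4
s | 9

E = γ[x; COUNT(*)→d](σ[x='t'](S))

Stepwise |·|:
  S → 5
  σ[x='t'](S) → 1
  γ[x; COUNT(*)→d](σ[x='t'](S)) → 1

|E| = 1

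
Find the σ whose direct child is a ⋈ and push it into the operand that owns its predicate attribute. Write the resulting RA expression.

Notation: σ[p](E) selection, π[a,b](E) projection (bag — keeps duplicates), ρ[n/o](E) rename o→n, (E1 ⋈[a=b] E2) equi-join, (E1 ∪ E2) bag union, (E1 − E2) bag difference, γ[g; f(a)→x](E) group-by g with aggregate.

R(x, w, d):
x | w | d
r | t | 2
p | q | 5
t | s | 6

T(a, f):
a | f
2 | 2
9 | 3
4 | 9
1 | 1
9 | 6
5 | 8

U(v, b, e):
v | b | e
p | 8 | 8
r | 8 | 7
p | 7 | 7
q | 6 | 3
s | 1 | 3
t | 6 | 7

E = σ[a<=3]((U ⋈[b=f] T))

σ filters on a, owned by the right side.
E' = (U ⋈[b=f] σ[a<=3](T))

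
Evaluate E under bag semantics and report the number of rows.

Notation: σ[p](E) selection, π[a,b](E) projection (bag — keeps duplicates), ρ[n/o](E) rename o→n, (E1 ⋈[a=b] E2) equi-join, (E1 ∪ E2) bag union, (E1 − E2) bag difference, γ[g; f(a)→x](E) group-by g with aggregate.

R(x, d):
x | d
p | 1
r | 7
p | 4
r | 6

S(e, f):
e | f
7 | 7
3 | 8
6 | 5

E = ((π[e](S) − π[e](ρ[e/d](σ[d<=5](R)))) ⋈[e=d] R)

Stepwise |·|:
  S → 3
  π[e](S) → 3
  R → 4
  σ[d<=5](R) → 2
  ρ[e/d](σ[d<=5](R)) → 2
  π[e](ρ[e/d](σ[d<=5](R))) → 2
  (π[e](S) − π[e](ρ[e/d](σ[d<=5](R)))) → 3
  R → 4
  ((π[e](S) − π[e](ρ[e/d](σ[d<=5](R)))) ⋈[e=d] R) → 2

|E| = 2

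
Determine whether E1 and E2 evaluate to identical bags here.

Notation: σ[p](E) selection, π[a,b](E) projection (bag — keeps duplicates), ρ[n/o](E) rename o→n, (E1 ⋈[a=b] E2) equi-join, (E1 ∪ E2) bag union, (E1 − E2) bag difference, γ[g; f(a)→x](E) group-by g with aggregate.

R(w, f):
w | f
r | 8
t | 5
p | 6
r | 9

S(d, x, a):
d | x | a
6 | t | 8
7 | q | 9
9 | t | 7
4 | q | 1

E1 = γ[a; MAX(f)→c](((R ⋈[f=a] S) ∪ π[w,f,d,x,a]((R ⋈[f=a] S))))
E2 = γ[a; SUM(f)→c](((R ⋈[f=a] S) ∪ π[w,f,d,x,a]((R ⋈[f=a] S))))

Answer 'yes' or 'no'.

E1 per-node cardinality:
  R → 4
  S → 4
  (R ⋈[f=a] S) → 2
  R → 4
  S → 4
  (R ⋈[f=a] S) → 2
  π[w,f,d,x,a]((R ⋈[f=a] S)) → 2
  ((R ⋈[f=a] S) ∪ π[w,f,d,x,a]((R ⋈[f=a] S))) → 4
  γ[a; MAX(f)→c](((R ⋈[f=a] S) ∪ π[w,f,d,x,a]((R ⋈[f=a] S)))) → 2
E2 per-node cardinality:
  R → 4
  S → 4
  (R ⋈[f=a] S) → 2
  R → 4
  S → 4
  (R ⋈[f=a] S) → 2
  π[w,f,d,x,a]((R ⋈[f=a] S)) → 2
  ((R ⋈[f=a] S) ∪ π[w,f,d,x,a]((R ⋈[f=a] S))) → 4
  γ[a; SUM(f)→c](((R ⋈[f=a] S) ∪ π[w,f,d,x,a]((R ⋈[f=a] S)))) → 2

E1 result:
a | c
8 | 8
9 | 9
E2 result:
a | c
8 | 16
9 | 18
Witness: (8, 8) appears 1× in E1 but 0× in E2.

no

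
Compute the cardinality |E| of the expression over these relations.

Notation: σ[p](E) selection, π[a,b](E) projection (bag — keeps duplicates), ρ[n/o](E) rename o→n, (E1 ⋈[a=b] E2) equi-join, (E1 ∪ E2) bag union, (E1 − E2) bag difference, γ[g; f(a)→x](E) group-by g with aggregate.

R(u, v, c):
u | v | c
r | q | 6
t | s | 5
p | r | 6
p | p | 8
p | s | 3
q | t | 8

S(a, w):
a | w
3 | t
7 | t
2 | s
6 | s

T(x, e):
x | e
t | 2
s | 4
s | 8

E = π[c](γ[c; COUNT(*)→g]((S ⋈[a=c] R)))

Stepwise |·|:
  S → 4
  R → 6
  (S ⋈[a=c] R) → 3
  γ[c; COUNT(*)→g]((S ⋈[a=c] R)) → 2
  π[c](γ[c; COUNT(*)→g]((S ⋈[a=c] R))) → 2

|E| = 2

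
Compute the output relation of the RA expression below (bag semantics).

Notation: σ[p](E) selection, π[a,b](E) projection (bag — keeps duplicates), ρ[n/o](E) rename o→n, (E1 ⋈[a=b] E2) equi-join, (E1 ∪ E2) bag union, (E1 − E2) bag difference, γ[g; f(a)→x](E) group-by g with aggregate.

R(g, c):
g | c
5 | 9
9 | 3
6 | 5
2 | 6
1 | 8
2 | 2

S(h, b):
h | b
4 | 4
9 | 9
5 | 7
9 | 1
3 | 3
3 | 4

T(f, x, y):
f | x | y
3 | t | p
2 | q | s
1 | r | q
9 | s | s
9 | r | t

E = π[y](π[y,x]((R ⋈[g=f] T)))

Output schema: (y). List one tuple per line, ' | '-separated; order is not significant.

Row counts bottom-up:
  R → 6
  T → 5
  (R ⋈[g=f] T) → 5
  π[y,x]((R ⋈[g=f] T)) → 5
  π[y](π[y,x]((R ⋈[g=f] T))) → 5

== RESULT ==
y
q
s
s
s
t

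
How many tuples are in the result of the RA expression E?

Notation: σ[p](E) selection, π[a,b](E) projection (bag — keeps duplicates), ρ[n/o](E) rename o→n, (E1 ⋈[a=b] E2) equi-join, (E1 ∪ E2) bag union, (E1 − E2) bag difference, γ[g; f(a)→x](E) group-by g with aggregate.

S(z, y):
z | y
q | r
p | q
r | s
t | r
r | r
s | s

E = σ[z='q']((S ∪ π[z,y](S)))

Subexpression sizes:
  S → 6
  S → 6
  π[z,y](S) → 6
  (S ∪ π[z,y](S)) → 12
  σ[z='q']((S ∪ π[z,y](S))) → 2

|E| = 2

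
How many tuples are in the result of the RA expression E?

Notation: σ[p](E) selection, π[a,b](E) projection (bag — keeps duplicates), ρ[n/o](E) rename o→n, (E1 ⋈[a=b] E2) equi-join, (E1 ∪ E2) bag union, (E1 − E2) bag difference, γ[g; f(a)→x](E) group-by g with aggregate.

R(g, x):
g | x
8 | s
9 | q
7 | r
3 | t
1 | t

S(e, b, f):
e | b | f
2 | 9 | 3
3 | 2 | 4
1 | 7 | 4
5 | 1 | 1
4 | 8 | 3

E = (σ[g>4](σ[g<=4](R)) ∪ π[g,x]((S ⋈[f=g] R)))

Row counts bottom-up:
  R → 5
  σ[g<=4](R) → 2
  σ[g>4](σ[g<=4](R)) → 0
  S → 5
  R → 5
  (S ⋈[f=g] R) → 3
  π[g,x]((S ⋈[f=g] R)) → 3
  (σ[g>4](σ[g<=4](R)) ∪ π[g,x]((S ⋈[f=g] R))) → 3

|E| = 3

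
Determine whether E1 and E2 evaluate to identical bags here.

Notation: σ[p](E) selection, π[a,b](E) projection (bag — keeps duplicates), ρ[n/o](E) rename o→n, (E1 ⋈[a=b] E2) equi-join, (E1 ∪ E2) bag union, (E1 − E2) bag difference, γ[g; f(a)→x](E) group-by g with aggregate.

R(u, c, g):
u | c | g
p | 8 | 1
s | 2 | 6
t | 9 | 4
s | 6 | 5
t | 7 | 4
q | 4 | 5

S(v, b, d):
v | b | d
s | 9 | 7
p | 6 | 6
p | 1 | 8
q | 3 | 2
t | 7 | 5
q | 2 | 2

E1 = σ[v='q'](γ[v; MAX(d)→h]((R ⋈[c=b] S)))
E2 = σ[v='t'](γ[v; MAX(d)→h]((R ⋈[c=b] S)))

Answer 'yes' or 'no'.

E1 per-node cardinality:
  R → 6
  S → 6
  (R ⋈[c=b] S) → 4
  γ[v; MAX(d)→h]((R ⋈[c=b] S)) → 4
  σ[v='q'](γ[v; MAX(d)→h]((R ⋈[c=b] S))) → 1
E2 per-node cardinality:
  R → 6
  S → 6
  (R ⋈[c=b] S) → 4
  γ[v; MAX(d)→h]((R ⋈[c=b] S)) → 4
  σ[v='t'](γ[v; MAX(d)→h]((R ⋈[c=b] S))) → 1

E1 result:
v | h
q | 2
E2 result:
v | h
t | 5
Witness: ('t', 5) appears 0× in E1 but 1× in E2.

no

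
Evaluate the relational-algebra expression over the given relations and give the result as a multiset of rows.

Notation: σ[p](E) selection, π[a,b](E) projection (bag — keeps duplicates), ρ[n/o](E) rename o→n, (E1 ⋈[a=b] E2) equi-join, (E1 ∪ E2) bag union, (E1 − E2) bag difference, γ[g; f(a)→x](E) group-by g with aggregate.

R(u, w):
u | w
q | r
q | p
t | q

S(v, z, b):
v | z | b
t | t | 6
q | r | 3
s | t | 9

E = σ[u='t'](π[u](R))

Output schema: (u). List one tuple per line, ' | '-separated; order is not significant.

Row counts bottom-up:
  R → 3
  π[u](R) → 3
  σ[u='t'](π[u](R)) → 1

== RESULT ==
u
t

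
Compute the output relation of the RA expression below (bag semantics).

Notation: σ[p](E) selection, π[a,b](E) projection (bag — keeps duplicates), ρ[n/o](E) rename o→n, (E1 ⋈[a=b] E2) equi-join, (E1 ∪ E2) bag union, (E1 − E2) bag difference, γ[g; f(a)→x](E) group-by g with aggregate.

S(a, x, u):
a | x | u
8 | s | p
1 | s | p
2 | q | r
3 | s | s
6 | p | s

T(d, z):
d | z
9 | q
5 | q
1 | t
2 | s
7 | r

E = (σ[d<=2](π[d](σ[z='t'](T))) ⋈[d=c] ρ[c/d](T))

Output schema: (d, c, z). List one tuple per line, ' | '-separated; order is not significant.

Per-node cardinality:
  T → 5
  σ[z='t'](T) → 1
  π[d](σ[z='t'](T)) → 1
  σ[d<=2](π[d](σ[z='t'](T))) → 1
  T → 5
  ρ[c/d](T) → 5
  (σ[d<=2](π[d](σ[z='t'](T))) ⋈[d=c] ρ[c/d](T)) → 1

== RESULT ==
d | c | z
1 | 1 | t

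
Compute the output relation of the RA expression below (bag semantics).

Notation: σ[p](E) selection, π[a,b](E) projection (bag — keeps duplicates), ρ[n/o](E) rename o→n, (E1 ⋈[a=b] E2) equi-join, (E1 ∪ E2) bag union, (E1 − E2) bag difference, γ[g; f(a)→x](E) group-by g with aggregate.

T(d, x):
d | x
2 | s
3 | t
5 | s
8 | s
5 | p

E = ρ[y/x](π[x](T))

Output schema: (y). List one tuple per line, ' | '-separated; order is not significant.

Row counts bottom-up:
  T → 5
  π[x](T) → 5
  ρ[y/x](π[x](T)) → 5

== RESULT ==
y
p
s
s
s
t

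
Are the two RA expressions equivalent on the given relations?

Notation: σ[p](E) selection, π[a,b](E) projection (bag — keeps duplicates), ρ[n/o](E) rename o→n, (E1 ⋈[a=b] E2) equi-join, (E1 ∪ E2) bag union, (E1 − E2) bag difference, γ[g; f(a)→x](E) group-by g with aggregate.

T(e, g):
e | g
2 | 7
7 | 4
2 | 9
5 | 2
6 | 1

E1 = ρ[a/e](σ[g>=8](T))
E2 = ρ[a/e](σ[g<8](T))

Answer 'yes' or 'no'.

E1 row counts bottom-up:
  T → 5
  σ[g>=8](T) → 1
  ρ[a/e](σ[g>=8](T)) → 1
E2 row counts bottom-up:
  T → 5
  σ[g<8](T) → 4
  ρ[a/e](σ[g<8](T)) → 4

E1 result:
a | g
2 | 9
E2 result:
a | g
2 | 7
5 | 2
6 | 1
7 | 4
Witness: (2, 9) appears 1× in E1 but 0× in E2.

no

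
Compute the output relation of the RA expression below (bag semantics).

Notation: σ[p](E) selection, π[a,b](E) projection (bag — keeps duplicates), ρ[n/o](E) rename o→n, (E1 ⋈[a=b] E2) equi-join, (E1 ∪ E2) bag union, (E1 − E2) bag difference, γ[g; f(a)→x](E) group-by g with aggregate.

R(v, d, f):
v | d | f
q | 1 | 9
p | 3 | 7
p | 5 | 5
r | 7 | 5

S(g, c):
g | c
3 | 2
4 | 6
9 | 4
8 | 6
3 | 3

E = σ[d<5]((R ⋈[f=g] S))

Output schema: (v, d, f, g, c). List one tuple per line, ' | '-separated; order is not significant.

Subexpression sizes:
  R → 4
  S → 5
  (R ⋈[f=g] S) → 1
  σ[d<5]((R ⋈[f=g] S)) → 1

== RESULT ==
v | d | f | g | c
q | 1 | 9 | 9 | 4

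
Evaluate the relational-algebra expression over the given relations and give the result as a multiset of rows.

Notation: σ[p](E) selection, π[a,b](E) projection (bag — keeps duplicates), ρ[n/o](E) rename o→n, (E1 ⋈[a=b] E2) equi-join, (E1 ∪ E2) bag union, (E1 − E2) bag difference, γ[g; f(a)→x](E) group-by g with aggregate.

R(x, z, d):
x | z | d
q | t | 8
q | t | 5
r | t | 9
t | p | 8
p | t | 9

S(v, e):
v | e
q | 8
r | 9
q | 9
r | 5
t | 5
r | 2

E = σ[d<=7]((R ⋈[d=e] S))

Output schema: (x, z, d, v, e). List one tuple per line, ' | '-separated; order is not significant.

Row counts bottom-up:
  R → 5
  S → 6
  (R ⋈[d=e] S) → 8
  σ[d<=7]((R ⋈[d=e] S)) → 2

== RESULT ==
x | z | d | v | e
q | t | 5 | r | 5
q | t | 5 | t | 5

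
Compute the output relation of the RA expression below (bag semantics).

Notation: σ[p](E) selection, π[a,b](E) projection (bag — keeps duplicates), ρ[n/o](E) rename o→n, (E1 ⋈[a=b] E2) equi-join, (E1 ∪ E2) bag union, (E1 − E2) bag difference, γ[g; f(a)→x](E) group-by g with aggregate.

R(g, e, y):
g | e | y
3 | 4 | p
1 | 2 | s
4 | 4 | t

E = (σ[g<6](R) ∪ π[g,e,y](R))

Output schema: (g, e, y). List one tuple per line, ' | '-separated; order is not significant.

Stepwise |·|:
  R → 3
  σ[g<6](R) → 3
  R → 3
  π[g,e,y](R) → 3
  (σ[g<6](R) ∪ π[g,e,y](R)) → 6

== RESULT ==
g | e | y
1 | 2 | s
1 | 2 | s
3 | 4 | p
3 | 4 | p
4 | 4 | t
4 | 4 | t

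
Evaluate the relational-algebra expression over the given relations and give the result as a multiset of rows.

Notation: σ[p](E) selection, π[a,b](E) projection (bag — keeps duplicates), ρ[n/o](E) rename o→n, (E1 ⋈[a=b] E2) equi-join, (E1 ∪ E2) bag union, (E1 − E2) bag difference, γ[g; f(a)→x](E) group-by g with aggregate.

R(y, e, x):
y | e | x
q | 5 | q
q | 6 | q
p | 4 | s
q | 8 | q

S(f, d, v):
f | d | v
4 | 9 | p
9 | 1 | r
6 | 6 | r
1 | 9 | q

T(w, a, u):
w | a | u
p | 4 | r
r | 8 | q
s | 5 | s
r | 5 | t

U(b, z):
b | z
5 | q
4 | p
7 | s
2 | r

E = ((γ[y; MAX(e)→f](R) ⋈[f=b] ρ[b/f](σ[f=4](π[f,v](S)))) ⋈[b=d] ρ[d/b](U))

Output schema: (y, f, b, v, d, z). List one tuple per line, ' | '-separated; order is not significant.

Row counts bottom-up:
  R → 4
  γ[y; MAX(e)→f](R) → 2
  S → 4
  π[f,v](S) → 4
  σ[f=4](π[f,v](S)) → 1
  ρ[b/f](σ[f=4](π[f,v](S))) → 1
  (γ[y; MAX(e)→f](R) ⋈[f=b] ρ[b/f](σ[f=4](π[f,v](S)))) → 1
  U → 4
  ρ[d/b](U) → 4
  ((γ[y; MAX(e)→f](R) ⋈[f=b] ρ[b/f](σ[f=4](π[f,v](S)))) ⋈[b=d] ρ[d/b](U)) → 1

== RESULT ==
y | f | b | v | d | z
p | 4 | 4 | p | 4 | p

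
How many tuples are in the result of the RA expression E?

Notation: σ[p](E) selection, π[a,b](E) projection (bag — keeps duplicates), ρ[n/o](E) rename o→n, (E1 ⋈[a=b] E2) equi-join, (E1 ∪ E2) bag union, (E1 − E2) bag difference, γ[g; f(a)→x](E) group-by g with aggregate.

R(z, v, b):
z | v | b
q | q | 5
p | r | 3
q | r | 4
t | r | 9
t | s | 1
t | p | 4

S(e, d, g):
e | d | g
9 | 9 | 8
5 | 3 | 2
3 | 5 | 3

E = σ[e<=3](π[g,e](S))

Stepwise |·|:
  S → 3
  π[g,e](S) → 3
  σ[e<=3](π[g,e](S)) → 1

|E| = 1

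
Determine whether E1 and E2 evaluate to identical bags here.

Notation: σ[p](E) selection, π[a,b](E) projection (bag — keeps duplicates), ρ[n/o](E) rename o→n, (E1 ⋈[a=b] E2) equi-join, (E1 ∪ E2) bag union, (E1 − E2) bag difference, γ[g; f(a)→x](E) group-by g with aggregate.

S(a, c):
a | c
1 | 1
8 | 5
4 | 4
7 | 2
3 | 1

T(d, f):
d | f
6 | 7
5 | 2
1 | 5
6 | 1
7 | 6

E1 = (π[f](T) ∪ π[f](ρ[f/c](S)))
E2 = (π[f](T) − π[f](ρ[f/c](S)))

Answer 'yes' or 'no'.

E1 stepwise |·|:
  T → 5
  π[f](T) → 5
  S → 5
  ρ[f/c](S) → 5
  π[f](ρ[f/c](S)) → 5
  (π[f](T) ∪ π[f](ρ[f/c](S))) → 10
E2 stepwise |·|:
  T → 5
  π[f](T) → 5
  S → 5
  ρ[f/c](S) → 5
  π[f](ρ[f/c](S)) → 5
  (π[f](T) − π[f](ρ[f/c](S))) → 2

E1 result:
f
1
1
1
2
2
4
5
5
6
7
E2 result:
f
6
7
Witness: (1,) appears 3× in E1 but 0× in E2.

no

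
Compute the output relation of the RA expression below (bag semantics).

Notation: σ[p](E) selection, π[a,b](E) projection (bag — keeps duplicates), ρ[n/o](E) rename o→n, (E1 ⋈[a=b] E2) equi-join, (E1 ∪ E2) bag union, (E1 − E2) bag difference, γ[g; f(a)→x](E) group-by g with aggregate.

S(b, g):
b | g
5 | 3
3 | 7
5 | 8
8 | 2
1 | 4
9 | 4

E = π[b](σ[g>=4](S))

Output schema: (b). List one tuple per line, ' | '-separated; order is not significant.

Subexpression sizes:
  S → 6
  σ[g>=4](S) → 4
  π[b](σ[g>=4](S)) → 4

== RESULT ==
b
1
3
5
9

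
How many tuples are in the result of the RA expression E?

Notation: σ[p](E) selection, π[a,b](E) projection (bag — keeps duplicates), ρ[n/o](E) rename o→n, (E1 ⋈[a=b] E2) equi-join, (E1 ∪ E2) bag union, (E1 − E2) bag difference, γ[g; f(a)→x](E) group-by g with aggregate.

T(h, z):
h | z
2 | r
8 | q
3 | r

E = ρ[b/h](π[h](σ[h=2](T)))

Row counts bottom-up:
  T → 3
  σ[h=2](T) → 1
  π[h](σ[h=2](T)) → 1
  ρ[b/h](π[h](σ[h=2](T))) → 1

|E| = 1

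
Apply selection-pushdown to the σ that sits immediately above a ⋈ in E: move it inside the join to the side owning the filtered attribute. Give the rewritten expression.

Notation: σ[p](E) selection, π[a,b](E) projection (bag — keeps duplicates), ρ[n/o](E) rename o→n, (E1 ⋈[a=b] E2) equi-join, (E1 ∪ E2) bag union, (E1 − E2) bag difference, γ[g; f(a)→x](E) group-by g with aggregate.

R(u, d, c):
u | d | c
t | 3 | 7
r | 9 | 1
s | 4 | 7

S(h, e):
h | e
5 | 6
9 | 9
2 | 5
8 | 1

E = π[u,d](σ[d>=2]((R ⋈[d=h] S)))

σ filters on d, owned by the left side.
E' = π[u,d]((σ[d>=2](R) ⋈[d=h] S))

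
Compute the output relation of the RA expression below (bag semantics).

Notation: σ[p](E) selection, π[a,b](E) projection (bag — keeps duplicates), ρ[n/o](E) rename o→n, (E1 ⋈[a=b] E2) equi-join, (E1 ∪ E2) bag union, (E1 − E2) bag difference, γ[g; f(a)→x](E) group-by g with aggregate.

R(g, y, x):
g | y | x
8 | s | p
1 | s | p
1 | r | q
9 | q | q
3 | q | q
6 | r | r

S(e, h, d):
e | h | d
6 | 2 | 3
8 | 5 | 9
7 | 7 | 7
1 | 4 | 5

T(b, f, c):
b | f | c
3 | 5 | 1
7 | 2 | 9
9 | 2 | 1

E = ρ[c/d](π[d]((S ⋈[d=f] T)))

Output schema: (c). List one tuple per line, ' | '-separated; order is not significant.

Per-node cardinality:
  S → 4
  T → 3
  (S ⋈[d=f] T) → 1
  π[d]((S ⋈[d=f] T)) → 1
  ρ[c/d](π[d]((S ⋈[d=f] T))) → 1

== RESULT ==
c
5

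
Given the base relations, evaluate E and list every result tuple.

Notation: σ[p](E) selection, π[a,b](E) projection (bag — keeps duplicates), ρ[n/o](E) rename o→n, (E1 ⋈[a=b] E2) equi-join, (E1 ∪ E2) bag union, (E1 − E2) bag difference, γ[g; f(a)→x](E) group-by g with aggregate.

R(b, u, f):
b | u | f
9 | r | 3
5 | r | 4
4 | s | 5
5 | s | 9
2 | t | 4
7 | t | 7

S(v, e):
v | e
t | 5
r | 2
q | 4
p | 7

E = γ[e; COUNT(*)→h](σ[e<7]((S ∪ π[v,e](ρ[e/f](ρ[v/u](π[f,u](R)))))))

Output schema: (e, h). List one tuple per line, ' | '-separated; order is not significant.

Per-node cardinality:
  S → 4
  R → 6
  π[f,u](R) → 6
  ρ[v/u](π[f,u](R)) → 6
  ρ[e/f](ρ[v/u](π[f,u](R))) → 6
  π[v,e](ρ[e/f](ρ[v/u](π[f,u](R)))) → 6
  (S ∪ π[v,e](ρ[e/f](ρ[v/u](π[f,u](R))))) → 10
  σ[e<7]((S ∪ π[v,e](ρ[e/f](ρ[v/u](π[f,u](R)))))) → 7
  γ[e; COUNT(*)→h](σ[e<7]((S ∪ π[v,e](ρ[e/f](ρ[v/u](π[f,u](R))))))) → 4

== RESULT ==
e | h
2 | 1
3 | 1
4 | 3
5 | 2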